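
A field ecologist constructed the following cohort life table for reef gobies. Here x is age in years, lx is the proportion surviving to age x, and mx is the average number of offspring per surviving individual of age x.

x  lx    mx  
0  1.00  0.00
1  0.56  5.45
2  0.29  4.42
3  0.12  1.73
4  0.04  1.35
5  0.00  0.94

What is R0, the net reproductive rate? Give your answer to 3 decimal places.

lx·mx by age: 0, 3.052, 1.2818, 0.2076, 0.054, 0
R0 = Σ lx·mx = 4.5954 → 4.595

4.595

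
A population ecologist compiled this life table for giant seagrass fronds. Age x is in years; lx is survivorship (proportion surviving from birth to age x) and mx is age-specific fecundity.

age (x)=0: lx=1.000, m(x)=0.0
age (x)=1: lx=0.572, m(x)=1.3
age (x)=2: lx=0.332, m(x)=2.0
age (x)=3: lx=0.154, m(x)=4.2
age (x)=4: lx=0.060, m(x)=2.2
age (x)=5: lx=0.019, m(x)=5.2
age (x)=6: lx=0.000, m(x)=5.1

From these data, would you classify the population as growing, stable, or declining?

R0 = Σ lx·mx = 0 + 0.7436 + 0.664 + 0.6468 + 0.132 + 0.0988 + 0 = 2.2852
R0 > 1, so the population is growing.

growing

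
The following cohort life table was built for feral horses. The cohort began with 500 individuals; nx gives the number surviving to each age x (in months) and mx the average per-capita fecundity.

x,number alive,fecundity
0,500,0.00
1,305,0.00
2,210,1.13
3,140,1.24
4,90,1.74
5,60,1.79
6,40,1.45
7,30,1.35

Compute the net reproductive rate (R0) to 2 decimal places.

1.55

lx = nx/n0 = nx/500: 1, 0.61, 0.42, 0.28, 0.18, 0.12, 0.08, 0.06
lx·mx by age: 0, 0, 0.4746, 0.3472, 0.3132, 0.2148, 0.116, 0.081
R0 = Σ lx·mx = 1.5468 → 1.55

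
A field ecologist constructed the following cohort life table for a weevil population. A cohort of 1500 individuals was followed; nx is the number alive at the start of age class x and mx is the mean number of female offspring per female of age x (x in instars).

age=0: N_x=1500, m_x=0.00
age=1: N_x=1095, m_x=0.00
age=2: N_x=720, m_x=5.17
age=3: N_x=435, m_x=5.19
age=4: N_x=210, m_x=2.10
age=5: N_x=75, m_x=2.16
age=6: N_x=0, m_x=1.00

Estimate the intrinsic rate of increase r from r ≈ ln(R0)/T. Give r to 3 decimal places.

0.580

lx = nx/n0 = nx/1500: 1, 0.73, 0.48, 0.29, 0.14, 0.05, 0
R0 = Σ lx·mx = 0 + 0 + 2.4816 + 1.5051 + 0.294 + 0.108 + 0 = 4.3887
Σ x·lx·mx = 11.1945; T = 11.1945/4.3887 = 2.55076…
r ≈ ln(R0)/T = ln(4.3887)/2.55076… = 0.57984… → 0.580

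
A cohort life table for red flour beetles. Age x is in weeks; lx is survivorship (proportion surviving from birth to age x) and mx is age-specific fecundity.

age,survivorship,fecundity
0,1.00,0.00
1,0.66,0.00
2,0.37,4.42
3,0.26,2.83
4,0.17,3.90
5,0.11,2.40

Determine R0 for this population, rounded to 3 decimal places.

lx·mx by age: 0, 0, 1.6354, 0.7358, 0.663, 0.264
R0 = Σ lx·mx = 3.2982 → 3.298

3.298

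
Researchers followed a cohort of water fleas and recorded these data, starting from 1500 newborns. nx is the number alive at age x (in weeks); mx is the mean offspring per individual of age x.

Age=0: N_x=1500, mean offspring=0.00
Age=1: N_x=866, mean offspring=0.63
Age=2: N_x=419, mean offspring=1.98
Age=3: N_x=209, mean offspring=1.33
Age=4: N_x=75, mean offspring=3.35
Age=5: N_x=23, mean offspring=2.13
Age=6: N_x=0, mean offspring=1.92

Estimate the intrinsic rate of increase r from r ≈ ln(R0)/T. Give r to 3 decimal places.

lx = nx/n0 = nx/1500: 1, 0.57733…, 0.27933…, 0.13933…, 0.05, 0.01533…, 0
R0 = Σ lx·mx = 0 + 0.36372… + 0.55308… + 0.18531… + 0.1675 + 0.03266… + 0 = 1.302273…
Σ x·lx·mx = 2.85912…; T = 2.85912…/1.302273… = 2.19548…
r ≈ ln(R0)/T = ln(1.302273…)/2.19548… = 0.1203… → 0.120

0.120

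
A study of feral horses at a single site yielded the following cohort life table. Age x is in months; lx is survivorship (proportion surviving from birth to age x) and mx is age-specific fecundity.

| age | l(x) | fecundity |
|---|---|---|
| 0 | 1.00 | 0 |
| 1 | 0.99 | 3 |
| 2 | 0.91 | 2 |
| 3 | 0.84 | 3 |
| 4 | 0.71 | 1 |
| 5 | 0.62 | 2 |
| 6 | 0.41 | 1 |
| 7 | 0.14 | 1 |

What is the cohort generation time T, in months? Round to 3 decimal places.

2.717

lx·mx: 0, 2.97, 1.82, 2.52, 0.71, 1.24, 0.41, 0.14 → R0 = 9.81
x·lx·mx: 0, 2.97, 3.64, 7.56, 2.84, 6.2, 2.46, 0.98 → Σ = 26.65
T = 26.65 / 9.81 = 2.716616… → 2.717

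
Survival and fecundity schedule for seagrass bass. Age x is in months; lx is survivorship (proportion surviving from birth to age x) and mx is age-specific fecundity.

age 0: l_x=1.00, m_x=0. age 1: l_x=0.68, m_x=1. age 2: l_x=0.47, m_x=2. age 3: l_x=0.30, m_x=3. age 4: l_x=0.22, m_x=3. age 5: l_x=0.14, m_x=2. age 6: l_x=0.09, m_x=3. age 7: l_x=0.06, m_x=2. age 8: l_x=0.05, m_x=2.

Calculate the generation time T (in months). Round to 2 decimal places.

3.18

lx·mx: 0, 0.68, 0.94, 0.9, 0.66, 0.28, 0.27, 0.12, 0.1 → R0 = 3.95
x·lx·mx: 0, 0.68, 1.88, 2.7, 2.64, 1.4, 1.62, 0.84, 0.8 → Σ = 12.56
T = 12.56 / 3.95 = 3.179747… → 3.18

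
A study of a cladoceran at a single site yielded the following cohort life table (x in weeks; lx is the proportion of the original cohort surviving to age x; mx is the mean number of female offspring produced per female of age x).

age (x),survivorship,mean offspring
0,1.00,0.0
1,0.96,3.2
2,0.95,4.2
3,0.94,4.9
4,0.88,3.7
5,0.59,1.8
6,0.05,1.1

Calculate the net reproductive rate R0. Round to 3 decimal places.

lx·mx by age: 0, 3.072, 3.99, 4.606, 3.256, 1.062, 0.055
R0 = Σ lx·mx = 16.041 → 16.041

16.041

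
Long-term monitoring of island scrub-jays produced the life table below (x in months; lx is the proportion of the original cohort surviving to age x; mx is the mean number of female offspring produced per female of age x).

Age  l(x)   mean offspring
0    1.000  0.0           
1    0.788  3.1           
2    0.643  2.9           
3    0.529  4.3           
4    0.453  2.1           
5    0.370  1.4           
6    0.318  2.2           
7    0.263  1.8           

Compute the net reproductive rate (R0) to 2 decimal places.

lx·mx by age: 0, 2.4428, 1.8647, 2.2747, 0.9513, 0.518, 0.6996, 0.4734
R0 = Σ lx·mx = 9.2245 → 9.22

9.22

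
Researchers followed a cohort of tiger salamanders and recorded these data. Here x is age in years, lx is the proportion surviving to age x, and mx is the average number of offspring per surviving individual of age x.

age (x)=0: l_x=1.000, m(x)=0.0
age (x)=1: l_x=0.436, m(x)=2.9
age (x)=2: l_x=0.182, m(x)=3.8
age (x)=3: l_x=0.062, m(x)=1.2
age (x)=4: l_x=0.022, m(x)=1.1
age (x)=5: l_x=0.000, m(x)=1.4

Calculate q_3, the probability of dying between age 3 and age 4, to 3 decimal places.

q_3 = (l_3 − l_4) / l_3 = (0.062 − 0.022) / 0.062
     = 0.04 / 0.062 = 0.645161… → 0.645

0.645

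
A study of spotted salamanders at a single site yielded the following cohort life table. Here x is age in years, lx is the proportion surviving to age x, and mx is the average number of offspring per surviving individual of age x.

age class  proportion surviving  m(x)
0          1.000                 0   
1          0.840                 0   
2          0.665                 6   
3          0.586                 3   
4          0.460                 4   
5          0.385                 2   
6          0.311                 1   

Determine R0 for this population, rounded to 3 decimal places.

8.669

lx·mx by age: 0, 0, 3.99, 1.758, 1.84, 0.77, 0.311
R0 = Σ lx·mx = 8.669 → 8.669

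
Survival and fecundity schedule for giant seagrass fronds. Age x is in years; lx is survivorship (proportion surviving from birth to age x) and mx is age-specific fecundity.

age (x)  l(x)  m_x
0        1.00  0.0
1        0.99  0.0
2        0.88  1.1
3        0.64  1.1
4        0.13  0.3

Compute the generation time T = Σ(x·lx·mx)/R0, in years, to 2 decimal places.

2.46

lx·mx: 0, 0, 0.968, 0.704, 0.039 → R0 = 1.711
x·lx·mx: 0, 0, 1.936, 2.112, 0.156 → Σ = 4.204
T = 4.204 / 1.711 = 2.457043… → 2.46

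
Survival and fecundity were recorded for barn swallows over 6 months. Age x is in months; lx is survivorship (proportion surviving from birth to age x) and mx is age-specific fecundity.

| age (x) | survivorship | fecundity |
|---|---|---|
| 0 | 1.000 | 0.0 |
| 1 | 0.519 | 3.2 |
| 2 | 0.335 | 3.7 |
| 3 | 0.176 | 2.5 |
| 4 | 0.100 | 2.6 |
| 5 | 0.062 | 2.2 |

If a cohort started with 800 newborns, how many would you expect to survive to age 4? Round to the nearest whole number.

80

Expected survivors = N0 · l_4 = 800 × 0.100 = 80 → 80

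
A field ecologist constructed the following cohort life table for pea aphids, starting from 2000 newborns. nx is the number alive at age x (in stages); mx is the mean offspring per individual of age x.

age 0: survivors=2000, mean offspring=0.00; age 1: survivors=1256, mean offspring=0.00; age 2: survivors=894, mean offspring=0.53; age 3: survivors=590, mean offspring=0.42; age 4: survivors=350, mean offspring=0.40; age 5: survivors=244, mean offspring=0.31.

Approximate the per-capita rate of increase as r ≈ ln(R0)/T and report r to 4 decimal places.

-0.2702

lx = nx/n0 = nx/2000: 1, 0.628, 0.447, 0.295, 0.175, 0.122
R0 = Σ lx·mx = 0 + 0 + 0.23691 + 0.1239 + 0.07 + 0.03782 = 0.46863
Σ x·lx·mx = 1.31462; T = 1.31462/0.46863 = 2.80524…
r ≈ ln(R0)/T = ln(0.46863)/2.80524… = -0.270188… → -0.2702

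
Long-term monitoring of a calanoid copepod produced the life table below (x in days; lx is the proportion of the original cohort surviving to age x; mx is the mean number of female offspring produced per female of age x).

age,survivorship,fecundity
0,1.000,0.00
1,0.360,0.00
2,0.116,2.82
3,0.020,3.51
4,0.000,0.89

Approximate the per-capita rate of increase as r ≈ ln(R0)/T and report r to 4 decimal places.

R0 = Σ lx·mx = 0 + 0 + 0.32712 + 0.0702 + 0 = 0.39732
Σ x·lx·mx = 0.86484; T = 0.86484/0.39732 = 2.17668…
r ≈ ln(R0)/T = ln(0.39732)/2.17668… = -0.424046… → -0.4240

-0.4240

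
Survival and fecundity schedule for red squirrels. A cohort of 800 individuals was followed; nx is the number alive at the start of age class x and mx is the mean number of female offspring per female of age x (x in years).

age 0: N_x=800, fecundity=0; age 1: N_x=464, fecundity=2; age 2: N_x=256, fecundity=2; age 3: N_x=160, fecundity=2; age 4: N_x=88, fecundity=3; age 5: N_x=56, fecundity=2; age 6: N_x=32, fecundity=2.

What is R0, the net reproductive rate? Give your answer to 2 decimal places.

lx = nx/n0 = nx/800: 1, 0.58, 0.32, 0.2, 0.11, 0.07, 0.04
lx·mx by age: 0, 1.16, 0.64, 0.4, 0.33, 0.14, 0.08
R0 = Σ lx·mx = 2.75 → 2.75

2.75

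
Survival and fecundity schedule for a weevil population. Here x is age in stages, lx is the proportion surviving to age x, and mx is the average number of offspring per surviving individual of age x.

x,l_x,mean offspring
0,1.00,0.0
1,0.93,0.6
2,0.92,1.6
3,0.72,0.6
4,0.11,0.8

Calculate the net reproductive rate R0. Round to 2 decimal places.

2.55

lx·mx by age: 0, 0.558, 1.472, 0.432, 0.088
R0 = Σ lx·mx = 2.55 → 2.55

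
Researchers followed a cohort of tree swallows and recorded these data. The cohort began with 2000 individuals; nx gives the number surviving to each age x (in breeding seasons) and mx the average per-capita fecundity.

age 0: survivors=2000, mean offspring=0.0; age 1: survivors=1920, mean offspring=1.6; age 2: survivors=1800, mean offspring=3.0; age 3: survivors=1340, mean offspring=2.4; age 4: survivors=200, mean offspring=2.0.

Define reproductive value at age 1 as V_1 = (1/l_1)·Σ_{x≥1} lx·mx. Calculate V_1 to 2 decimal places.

lx = nx/n0 = nx/2000: 1, 0.96, 0.9, 0.67, 0.1
lx·mx for x ≥ 1: 1.536, 2.7, 1.608, 0.2 → sum = 6.044
V_1 = 6.044 / l_1 = 6.044 / 0.96 = 6.295833… → 6.30

6.30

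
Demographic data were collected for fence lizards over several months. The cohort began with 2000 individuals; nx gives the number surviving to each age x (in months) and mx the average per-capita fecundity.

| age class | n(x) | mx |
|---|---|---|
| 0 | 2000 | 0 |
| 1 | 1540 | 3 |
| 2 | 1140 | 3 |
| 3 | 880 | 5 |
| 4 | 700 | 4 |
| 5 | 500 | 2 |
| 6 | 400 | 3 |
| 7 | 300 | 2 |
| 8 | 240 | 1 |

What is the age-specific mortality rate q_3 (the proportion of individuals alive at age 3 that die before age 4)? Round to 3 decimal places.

lx = nx/n0 = nx/2000: 1, 0.77, 0.57, 0.44, 0.35, 0.25, 0.2, 0.15, 0.12
q_3 = (l_3 − l_4) / l_3 = (0.44 − 0.35) / 0.44
     = 0.09 / 0.44 = 0.204545… → 0.205

0.205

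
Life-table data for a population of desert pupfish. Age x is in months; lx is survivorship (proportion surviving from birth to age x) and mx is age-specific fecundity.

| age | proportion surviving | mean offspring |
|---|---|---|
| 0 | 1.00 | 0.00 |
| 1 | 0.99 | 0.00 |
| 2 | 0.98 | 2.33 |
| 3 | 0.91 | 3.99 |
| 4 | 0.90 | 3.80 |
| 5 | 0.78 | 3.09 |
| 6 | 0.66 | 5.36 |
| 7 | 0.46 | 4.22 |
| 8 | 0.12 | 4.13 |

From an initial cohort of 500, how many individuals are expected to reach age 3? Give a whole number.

455

Expected survivors = N0 · l_3 = 500 × 0.91 = 455 → 455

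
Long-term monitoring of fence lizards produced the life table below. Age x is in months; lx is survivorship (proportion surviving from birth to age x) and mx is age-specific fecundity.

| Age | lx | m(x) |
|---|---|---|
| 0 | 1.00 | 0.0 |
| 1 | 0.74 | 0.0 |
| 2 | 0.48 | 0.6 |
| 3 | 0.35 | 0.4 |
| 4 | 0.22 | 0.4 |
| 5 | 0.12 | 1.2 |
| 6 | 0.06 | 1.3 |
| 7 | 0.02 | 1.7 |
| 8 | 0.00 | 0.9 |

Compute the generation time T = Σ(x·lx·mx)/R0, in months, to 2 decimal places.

lx·mx: 0, 0, 0.288, 0.14, 0.088, 0.144, 0.078, 0.034, 0 → R0 = 0.772
x·lx·mx: 0, 0, 0.576, 0.42, 0.352, 0.72, 0.468, 0.238, 0 → Σ = 2.774
T = 2.774 / 0.772 = 3.593264… → 3.59

3.59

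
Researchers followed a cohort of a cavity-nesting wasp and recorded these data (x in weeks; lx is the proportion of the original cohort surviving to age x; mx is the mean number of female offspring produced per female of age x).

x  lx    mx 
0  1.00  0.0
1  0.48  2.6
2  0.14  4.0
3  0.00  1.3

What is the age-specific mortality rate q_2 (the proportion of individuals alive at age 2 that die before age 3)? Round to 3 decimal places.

1.000

q_2 = (l_2 − l_3) / l_2 = (0.14 − 0) / 0.14
     = 0.14 / 0.14 = 1 → 1.000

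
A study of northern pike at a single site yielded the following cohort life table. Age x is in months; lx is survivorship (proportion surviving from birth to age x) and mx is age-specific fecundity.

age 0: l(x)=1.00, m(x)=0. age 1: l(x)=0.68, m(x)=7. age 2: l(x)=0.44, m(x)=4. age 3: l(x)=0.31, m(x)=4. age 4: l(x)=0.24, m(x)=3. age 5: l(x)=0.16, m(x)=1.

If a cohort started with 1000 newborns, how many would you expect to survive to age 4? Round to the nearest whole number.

Expected survivors = N0 · l_4 = 1000 × 0.24 = 240 → 240

240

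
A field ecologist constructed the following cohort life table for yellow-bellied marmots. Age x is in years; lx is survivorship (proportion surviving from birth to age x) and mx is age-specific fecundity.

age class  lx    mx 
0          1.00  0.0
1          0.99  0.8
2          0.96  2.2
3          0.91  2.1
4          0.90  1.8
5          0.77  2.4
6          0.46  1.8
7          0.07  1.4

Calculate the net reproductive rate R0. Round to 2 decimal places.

lx·mx by age: 0, 0.792, 2.112, 1.911, 1.62, 1.848, 0.828, 0.098
R0 = Σ lx·mx = 9.209 → 9.21

9.21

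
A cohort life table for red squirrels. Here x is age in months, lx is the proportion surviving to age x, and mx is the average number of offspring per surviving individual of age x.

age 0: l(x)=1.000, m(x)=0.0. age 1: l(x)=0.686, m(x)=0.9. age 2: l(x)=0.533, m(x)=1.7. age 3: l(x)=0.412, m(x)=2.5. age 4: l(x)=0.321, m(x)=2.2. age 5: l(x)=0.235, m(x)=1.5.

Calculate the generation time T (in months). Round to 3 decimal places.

lx·mx: 0, 0.6174, 0.9061, 1.03, 0.7062, 0.3525 → R0 = 3.6122
x·lx·mx: 0, 0.6174, 1.8122, 3.09, 2.8248, 1.7625 → Σ = 10.1069
T = 10.1069 / 3.6122 = 2.79799… → 2.798

2.798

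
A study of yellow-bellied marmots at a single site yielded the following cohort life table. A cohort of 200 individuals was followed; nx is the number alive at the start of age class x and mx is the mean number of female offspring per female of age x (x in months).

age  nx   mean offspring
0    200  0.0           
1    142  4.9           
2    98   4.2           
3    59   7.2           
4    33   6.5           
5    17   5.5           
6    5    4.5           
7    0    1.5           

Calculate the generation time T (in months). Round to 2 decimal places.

2.28

lx = nx/n0 = nx/200: 1, 0.71, 0.49, 0.295, 0.165, 0.085, 0.025, 0
lx·mx: 0, 3.479, 2.058, 2.124, 1.0725, 0.4675, 0.1125, 0 → R0 = 9.3135
x·lx·mx: 0, 3.479, 4.116, 6.372, 4.29, 2.3375, 0.675, 0 → Σ = 21.2695
T = 21.2695 / 9.3135 = 2.283728… → 2.28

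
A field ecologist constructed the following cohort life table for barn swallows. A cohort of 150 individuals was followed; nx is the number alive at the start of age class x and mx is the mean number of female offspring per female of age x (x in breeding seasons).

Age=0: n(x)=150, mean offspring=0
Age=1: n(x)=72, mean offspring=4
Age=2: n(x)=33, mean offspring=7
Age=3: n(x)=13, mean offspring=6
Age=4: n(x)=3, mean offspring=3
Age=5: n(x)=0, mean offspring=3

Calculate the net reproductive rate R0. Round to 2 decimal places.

4.04

lx = nx/n0 = nx/150: 1, 0.48, 0.22, 0.08667…, 0.02, 0
lx·mx by age: 0, 1.92, 1.54, 0.52…, 0.06, 0
R0 = Σ lx·mx = 4.04… → 4.04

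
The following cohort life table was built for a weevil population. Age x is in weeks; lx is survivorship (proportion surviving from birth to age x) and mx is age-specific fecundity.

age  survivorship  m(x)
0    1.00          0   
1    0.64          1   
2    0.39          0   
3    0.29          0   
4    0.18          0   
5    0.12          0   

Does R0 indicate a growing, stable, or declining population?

R0 = Σ lx·mx = 0 + 0.64 + 0 + 0 + 0 + 0 = 0.64
R0 < 1, so the population is declining.

declining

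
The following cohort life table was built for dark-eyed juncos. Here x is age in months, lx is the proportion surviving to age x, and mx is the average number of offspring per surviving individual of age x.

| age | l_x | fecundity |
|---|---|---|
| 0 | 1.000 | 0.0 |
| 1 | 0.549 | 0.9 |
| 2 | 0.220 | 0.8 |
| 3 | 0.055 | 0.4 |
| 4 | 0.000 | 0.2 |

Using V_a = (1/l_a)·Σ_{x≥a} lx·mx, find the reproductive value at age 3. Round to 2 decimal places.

lx·mx for x ≥ 3: 0.022, 0 → sum = 0.022
V_3 = 0.022 / l_3 = 0.022 / 0.055 = 0.4 → 0.40

0.40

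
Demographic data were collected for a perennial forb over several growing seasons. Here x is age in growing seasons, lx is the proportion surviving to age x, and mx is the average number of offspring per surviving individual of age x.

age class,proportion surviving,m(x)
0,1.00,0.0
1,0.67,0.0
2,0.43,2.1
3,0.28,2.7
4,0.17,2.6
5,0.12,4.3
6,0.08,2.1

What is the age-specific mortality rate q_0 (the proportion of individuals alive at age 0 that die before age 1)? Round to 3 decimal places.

q_0 = (l_0 − l_1) / l_0 = (1 − 0.67) / 1
     = 0.33 / 1 = 0.33 → 0.330

0.330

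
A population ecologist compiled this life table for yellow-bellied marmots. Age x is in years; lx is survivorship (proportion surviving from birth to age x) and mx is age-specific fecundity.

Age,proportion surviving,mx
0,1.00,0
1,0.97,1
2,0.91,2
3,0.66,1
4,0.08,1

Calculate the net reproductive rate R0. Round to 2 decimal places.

3.53

lx·mx by age: 0, 0.97, 1.82, 0.66, 0.08
R0 = Σ lx·mx = 3.53 → 3.53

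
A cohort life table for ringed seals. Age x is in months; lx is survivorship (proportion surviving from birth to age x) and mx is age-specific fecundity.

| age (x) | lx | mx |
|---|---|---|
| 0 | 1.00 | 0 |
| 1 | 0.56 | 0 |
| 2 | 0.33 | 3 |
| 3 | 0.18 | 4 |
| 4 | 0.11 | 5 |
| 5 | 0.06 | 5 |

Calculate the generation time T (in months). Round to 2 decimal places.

3.06

lx·mx: 0, 0, 0.99, 0.72, 0.55, 0.3 → R0 = 2.56
x·lx·mx: 0, 0, 1.98, 2.16, 2.2, 1.5 → Σ = 7.84
T = 7.84 / 2.56 = 3.0625 → 3.06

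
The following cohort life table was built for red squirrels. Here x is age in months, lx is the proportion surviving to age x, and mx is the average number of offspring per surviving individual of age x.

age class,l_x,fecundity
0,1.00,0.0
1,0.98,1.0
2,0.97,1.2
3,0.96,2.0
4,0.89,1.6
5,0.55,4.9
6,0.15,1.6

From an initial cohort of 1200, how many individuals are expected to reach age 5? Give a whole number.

Expected survivors = N0 · l_5 = 1200 × 0.55 = 660 → 660

660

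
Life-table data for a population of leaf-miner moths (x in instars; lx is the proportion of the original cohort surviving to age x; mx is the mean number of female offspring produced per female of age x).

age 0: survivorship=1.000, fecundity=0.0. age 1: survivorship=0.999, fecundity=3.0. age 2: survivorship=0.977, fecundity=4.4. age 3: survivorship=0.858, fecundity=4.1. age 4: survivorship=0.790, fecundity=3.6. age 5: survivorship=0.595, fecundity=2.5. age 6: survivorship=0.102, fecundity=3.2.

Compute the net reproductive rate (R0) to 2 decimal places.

lx·mx by age: 0, 2.997, 4.2988, 3.5178, 2.844, 1.4875, 0.3264
R0 = Σ lx·mx = 15.4715 → 15.47

15.47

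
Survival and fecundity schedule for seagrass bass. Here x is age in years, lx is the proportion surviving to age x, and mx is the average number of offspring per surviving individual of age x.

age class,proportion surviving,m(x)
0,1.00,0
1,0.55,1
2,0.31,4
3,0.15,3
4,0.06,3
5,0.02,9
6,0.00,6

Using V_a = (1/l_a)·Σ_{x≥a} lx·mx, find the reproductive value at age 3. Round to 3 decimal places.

lx·mx for x ≥ 3: 0.45, 0.18, 0.18, 0 → sum = 0.81
V_3 = 0.81 / l_3 = 0.81 / 0.15 = 5.4 → 5.400

5.400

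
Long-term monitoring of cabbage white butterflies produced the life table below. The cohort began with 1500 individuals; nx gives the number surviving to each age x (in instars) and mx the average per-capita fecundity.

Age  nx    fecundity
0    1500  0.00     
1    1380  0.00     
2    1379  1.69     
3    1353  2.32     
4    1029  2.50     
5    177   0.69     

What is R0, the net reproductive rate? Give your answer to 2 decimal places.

5.44

lx = nx/n0 = nx/1500: 1, 0.92, 0.91933…, 0.902, 0.686, 0.118
lx·mx by age: 0, 0, 1.553673…, 2.09264, 1.715, 0.08142
R0 = Σ lx·mx = 5.442733… → 5.44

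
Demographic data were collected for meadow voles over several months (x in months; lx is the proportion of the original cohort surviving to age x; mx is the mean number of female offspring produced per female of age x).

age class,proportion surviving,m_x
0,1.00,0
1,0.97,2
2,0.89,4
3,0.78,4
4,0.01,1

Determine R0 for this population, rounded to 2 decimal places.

8.63

lx·mx by age: 0, 1.94, 3.56, 3.12, 0.01
R0 = Σ lx·mx = 8.63 → 8.63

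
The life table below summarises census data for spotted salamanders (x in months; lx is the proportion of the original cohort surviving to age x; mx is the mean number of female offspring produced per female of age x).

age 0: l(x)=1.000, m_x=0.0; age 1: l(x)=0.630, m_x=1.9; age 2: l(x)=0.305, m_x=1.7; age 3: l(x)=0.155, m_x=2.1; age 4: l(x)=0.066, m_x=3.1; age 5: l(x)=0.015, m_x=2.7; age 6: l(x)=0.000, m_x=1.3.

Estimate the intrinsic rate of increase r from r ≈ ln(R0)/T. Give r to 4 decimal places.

R0 = Σ lx·mx = 0 + 1.197 + 0.5185 + 0.3255 + 0.2046 + 0.0405 + 0 = 2.2861
Σ x·lx·mx = 4.2314; T = 4.2314/2.2861 = 1.85093…
r ≈ ln(R0)/T = ln(2.2861)/1.85093… = 0.446721… → 0.4467

0.4467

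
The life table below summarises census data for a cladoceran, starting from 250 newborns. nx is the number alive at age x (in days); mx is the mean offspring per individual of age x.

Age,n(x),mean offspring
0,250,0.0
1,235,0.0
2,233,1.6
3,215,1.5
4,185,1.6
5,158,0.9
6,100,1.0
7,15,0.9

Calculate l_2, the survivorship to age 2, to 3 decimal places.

0.932

l_2 = n_2/n_0 = 233/250 = 0.932 → 0.932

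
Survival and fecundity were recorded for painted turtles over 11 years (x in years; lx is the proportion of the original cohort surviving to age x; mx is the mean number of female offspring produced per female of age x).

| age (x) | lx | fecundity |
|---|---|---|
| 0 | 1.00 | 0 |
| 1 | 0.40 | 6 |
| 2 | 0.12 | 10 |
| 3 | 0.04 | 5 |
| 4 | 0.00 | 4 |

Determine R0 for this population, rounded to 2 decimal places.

lx·mx by age: 0, 2.4, 1.2, 0.2, 0
R0 = Σ lx·mx = 3.8 → 3.80

3.80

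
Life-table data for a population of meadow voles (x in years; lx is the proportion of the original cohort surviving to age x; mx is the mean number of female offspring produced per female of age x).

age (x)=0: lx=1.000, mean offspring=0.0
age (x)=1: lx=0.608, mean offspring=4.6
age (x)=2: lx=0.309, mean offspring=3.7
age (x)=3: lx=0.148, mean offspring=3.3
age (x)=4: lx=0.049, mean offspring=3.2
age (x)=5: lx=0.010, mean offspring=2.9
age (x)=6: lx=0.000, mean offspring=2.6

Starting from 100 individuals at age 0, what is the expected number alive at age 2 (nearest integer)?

Expected survivors = N0 · l_2 = 100 × 0.309 = 30.9 → 31

31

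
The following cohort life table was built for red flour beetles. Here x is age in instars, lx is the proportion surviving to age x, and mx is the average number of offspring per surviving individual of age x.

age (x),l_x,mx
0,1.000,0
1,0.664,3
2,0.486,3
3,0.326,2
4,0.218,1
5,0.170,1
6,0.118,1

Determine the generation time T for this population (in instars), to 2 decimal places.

2.02

lx·mx: 0, 1.992, 1.458, 0.652, 0.218, 0.17, 0.118 → R0 = 4.608
x·lx·mx: 0, 1.992, 2.916, 1.956, 0.872, 0.85, 0.708 → Σ = 9.294
T = 9.294 / 4.608 = 2.016927… → 2.02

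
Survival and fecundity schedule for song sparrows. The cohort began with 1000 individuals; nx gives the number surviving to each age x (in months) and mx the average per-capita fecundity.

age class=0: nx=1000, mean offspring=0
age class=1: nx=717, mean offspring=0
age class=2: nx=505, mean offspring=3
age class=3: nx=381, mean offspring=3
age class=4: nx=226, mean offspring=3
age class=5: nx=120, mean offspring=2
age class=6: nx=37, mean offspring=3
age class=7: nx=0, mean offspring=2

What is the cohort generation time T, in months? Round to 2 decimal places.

2.99

lx = nx/n0 = nx/1000: 1, 0.717, 0.505, 0.381, 0.226, 0.12, 0.037, 0
lx·mx: 0, 0, 1.515, 1.143, 0.678, 0.24, 0.111, 0 → R0 = 3.687
x·lx·mx: 0, 0, 3.03, 3.429, 2.712, 1.2, 0.666, 0 → Σ = 11.037
T = 11.037 / 3.687 = 2.993491… → 2.99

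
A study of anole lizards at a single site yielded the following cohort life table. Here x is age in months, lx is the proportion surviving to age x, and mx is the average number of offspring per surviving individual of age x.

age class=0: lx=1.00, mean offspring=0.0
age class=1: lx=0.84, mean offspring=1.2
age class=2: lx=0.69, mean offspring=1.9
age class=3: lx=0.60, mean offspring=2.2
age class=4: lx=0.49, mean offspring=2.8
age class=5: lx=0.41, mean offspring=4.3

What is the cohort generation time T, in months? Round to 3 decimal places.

3.232

lx·mx: 0, 1.008, 1.311, 1.32, 1.372, 1.763 → R0 = 6.774
x·lx·mx: 0, 1.008, 2.622, 3.96, 5.488, 8.815 → Σ = 21.893
T = 21.893 / 6.774 = 3.231916… → 3.232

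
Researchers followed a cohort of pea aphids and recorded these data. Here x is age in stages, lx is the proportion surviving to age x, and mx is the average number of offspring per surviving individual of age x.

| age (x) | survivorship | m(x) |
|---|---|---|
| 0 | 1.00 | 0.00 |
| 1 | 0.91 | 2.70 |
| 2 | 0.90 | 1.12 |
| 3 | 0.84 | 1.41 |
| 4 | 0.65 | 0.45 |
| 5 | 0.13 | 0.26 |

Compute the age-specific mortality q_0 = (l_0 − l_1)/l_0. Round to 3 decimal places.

q_0 = (l_0 − l_1) / l_0 = (1 − 0.91) / 1
     = 0.09 / 1 = 0.09 → 0.090

0.090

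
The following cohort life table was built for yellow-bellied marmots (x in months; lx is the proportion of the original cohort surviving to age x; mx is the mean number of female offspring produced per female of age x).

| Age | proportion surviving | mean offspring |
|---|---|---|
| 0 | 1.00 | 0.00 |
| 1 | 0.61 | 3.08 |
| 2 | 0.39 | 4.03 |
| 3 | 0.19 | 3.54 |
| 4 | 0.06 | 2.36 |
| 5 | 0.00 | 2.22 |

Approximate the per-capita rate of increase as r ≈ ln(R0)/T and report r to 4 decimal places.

0.8132

R0 = Σ lx·mx = 0 + 1.8788 + 1.5717 + 0.6726 + 0.1416 + 0 = 4.2647
Σ x·lx·mx = 7.6064; T = 7.6064/4.2647 = 1.78357…
r ≈ ln(R0)/T = ln(4.2647)/1.78357… = 0.813184… → 0.8132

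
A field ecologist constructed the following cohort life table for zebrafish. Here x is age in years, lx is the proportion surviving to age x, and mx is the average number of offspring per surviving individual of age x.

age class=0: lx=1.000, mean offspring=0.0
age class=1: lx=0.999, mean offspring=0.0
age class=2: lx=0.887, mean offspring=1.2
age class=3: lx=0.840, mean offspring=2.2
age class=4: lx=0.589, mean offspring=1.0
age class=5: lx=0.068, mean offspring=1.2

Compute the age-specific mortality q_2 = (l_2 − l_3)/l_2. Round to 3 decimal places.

0.053

q_2 = (l_2 − l_3) / l_2 = (0.887 − 0.84) / 0.887
     = 0.047 / 0.887 = 0.052988… → 0.053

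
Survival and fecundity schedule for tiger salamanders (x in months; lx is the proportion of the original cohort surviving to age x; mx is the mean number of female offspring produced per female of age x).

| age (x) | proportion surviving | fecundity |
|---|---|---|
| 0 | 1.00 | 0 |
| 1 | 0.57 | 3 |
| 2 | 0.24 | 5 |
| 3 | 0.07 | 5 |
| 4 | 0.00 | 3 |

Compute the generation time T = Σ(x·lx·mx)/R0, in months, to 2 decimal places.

lx·mx: 0, 1.71, 1.2, 0.35, 0 → R0 = 3.26
x·lx·mx: 0, 1.71, 2.4, 1.05, 0 → Σ = 5.16
T = 5.16 / 3.26 = 1.582822… → 1.58

1.58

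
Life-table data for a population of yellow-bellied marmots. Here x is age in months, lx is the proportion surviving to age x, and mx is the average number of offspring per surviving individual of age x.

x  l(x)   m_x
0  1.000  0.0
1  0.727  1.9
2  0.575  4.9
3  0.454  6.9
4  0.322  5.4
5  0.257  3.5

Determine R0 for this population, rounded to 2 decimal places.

lx·mx by age: 0, 1.3813, 2.8175, 3.1326, 1.7388, 0.8995
R0 = Σ lx·mx = 9.9697 → 9.97

9.97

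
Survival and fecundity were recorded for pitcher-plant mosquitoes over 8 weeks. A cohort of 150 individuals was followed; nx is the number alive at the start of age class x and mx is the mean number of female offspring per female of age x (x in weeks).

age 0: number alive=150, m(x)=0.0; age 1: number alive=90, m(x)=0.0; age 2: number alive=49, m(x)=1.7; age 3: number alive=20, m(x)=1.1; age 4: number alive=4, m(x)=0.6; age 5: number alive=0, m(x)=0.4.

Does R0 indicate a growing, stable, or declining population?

lx = nx/n0 = nx/150: 1, 0.6, 0.32667…, 0.13333…, 0.02667…, 0
R0 = Σ lx·mx = 0 + 0 + 0.555333… + 0.146667… + 0.016… + 0 = 0.718…
R0 < 1, so the population is declining.

declining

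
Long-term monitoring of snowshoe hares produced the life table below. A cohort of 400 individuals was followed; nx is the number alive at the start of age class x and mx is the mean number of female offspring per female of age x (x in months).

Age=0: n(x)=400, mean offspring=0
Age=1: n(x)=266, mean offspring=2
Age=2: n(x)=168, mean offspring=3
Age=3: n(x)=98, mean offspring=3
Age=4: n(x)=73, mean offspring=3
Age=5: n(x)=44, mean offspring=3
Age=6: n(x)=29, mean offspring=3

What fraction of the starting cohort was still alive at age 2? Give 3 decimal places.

0.420

l_2 = n_2/n_0 = 168/400 = 0.42 → 0.420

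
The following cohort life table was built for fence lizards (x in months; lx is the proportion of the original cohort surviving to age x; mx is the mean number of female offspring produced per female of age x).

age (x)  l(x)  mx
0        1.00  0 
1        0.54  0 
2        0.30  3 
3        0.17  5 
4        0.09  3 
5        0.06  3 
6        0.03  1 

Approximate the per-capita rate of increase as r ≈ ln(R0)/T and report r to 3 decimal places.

R0 = Σ lx·mx = 0 + 0 + 0.9 + 0.85 + 0.27 + 0.18 + 0.03 = 2.23
Σ x·lx·mx = 6.51; T = 6.51/2.23 = 2.91928…
r ≈ ln(R0)/T = ln(2.23)/2.91928… = 0.27473… → 0.275

0.275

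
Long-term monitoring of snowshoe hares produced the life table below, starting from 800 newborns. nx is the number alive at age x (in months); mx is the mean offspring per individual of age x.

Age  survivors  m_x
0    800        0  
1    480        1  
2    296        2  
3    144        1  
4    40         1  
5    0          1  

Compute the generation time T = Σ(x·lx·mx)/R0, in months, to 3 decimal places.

lx = nx/n0 = nx/800: 1, 0.6, 0.37, 0.18, 0.05, 0
lx·mx: 0, 0.6, 0.74, 0.18, 0.05, 0 → R0 = 1.57
x·lx·mx: 0, 0.6, 1.48, 0.54, 0.2, 0 → Σ = 2.82
T = 2.82 / 1.57 = 1.796178… → 1.796

1.796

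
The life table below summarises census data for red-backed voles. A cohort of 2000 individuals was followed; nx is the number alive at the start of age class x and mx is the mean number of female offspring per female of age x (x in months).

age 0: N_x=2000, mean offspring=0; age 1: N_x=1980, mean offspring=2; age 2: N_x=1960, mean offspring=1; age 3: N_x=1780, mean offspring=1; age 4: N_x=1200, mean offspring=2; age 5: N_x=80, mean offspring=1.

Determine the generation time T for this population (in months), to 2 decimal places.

lx = nx/n0 = nx/2000: 1, 0.99, 0.98, 0.89, 0.6, 0.04
lx·mx: 0, 1.98, 0.98, 0.89, 1.2, 0.04 → R0 = 5.09
x·lx·mx: 0, 1.98, 1.96, 2.67, 4.8, 0.2 → Σ = 11.61
T = 11.61 / 5.09 = 2.280943… → 2.28

2.28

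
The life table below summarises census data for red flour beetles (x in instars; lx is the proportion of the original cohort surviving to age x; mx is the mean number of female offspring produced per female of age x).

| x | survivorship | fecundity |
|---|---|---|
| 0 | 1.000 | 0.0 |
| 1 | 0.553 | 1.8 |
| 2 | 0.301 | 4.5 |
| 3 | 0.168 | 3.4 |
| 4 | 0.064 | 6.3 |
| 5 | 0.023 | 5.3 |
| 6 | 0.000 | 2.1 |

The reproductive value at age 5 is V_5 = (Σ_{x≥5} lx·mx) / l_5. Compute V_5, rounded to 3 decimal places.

5.300

lx·mx for x ≥ 5: 0.1219, 0 → sum = 0.1219
V_5 = 0.1219 / l_5 = 0.1219 / 0.023 = 5.3 → 5.300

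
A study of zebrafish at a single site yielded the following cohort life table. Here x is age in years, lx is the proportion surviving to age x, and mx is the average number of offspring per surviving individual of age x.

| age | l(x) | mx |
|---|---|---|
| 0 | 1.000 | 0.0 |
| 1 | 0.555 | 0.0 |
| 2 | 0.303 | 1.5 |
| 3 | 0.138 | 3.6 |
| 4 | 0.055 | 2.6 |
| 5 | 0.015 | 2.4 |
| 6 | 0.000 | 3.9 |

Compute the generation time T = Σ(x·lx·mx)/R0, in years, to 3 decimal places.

lx·mx: 0, 0, 0.4545, 0.4968, 0.143, 0.036, 0 → R0 = 1.1303
x·lx·mx: 0, 0, 0.909, 1.4904, 0.572, 0.18, 0 → Σ = 3.1514
T = 3.1514 / 1.1303 = 2.788109… → 2.788

2.788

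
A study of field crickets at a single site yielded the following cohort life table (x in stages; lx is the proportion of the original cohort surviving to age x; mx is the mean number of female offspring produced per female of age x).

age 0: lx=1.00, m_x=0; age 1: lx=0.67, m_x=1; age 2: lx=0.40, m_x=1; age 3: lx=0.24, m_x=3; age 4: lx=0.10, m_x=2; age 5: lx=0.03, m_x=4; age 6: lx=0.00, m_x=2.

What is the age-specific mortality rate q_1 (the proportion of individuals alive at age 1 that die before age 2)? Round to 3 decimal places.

q_1 = (l_1 − l_2) / l_1 = (0.67 − 0.4) / 0.67
     = 0.27 / 0.67 = 0.402985… → 0.403

0.403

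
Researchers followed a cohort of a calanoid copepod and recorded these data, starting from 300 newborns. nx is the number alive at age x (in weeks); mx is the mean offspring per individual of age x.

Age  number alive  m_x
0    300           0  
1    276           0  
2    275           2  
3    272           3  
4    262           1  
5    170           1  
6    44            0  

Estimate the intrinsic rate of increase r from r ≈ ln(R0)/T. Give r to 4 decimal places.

0.5912

lx = nx/n0 = nx/300: 1, 0.92, 0.91667…, 0.90667…, 0.87333…, 0.56667…, 0.14667…
R0 = Σ lx·mx = 0 + 0 + 1.83333… + 2.72… + 0.87333… + 0.56667… + 0 = 5.993333…
Σ x·lx·mx = 18.153333…; T = 18.153333…/5.993333… = 3.02892…
r ≈ ln(R0)/T = ln(5.993333…)/3.02892… = 0.591183… → 0.5912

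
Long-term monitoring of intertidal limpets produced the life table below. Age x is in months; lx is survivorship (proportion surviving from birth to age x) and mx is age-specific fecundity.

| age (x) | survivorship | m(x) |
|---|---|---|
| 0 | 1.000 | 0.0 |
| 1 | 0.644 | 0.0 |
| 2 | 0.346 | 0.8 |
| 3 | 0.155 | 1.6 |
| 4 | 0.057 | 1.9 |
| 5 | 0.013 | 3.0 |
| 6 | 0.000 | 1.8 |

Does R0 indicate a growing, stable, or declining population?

declining

R0 = Σ lx·mx = 0 + 0 + 0.2768 + 0.248 + 0.1083 + 0.039 + 0 = 0.6721
R0 < 1, so the population is declining.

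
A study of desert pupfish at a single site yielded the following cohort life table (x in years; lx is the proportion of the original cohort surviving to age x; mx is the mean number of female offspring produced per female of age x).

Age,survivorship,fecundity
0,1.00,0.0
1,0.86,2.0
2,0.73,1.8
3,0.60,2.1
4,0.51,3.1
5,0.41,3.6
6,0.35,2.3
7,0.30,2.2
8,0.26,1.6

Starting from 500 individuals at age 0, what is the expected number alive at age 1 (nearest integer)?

Expected survivors = N0 · l_1 = 500 × 0.86 = 430 → 430

430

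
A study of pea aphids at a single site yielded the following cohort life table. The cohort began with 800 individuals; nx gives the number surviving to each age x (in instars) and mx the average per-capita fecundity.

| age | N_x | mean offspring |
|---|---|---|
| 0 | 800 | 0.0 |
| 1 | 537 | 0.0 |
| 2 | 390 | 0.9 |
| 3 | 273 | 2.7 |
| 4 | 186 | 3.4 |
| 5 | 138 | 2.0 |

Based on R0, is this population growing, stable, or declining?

lx = nx/n0 = nx/800: 1, 0.67125, 0.4875, 0.34125, 0.2325, 0.1725
R0 = Σ lx·mx = 0 + 0 + 0.43875 + 0.921375 + 0.7905 + 0.345 = 2.495625
R0 > 1, so the population is growing.

growing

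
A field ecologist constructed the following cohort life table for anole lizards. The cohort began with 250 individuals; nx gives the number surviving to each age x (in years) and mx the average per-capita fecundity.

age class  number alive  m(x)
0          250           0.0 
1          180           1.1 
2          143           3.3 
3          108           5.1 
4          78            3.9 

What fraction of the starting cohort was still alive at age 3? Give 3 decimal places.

l_3 = n_3/n_0 = 108/250 = 0.432 → 0.432

0.432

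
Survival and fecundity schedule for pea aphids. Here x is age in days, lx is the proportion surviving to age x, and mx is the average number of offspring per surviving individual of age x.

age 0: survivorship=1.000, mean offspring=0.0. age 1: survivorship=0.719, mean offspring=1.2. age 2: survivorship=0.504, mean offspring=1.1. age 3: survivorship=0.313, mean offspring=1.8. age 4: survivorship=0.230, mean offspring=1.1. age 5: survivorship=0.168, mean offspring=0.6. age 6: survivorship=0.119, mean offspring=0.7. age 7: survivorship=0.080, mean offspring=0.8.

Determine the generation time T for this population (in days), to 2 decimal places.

lx·mx: 0, 0.8628, 0.5544, 0.5634, 0.253, 0.1008, 0.0833, 0.064 → R0 = 2.4817
x·lx·mx: 0, 0.8628, 1.1088, 1.6902, 1.012, 0.504, 0.4998, 0.448 → Σ = 6.1256
T = 6.1256 / 2.4817 = 2.468308… → 2.47

2.47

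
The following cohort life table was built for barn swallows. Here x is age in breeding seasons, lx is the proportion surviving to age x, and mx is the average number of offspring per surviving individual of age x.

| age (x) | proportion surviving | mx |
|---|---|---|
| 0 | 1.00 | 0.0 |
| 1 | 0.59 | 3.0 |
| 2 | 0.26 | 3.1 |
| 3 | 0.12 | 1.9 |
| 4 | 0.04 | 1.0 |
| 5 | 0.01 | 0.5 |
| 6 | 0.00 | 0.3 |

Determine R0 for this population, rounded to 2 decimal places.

lx·mx by age: 0, 1.77, 0.806, 0.228, 0.04, 0.005, 0
R0 = Σ lx·mx = 2.849 → 2.85

2.85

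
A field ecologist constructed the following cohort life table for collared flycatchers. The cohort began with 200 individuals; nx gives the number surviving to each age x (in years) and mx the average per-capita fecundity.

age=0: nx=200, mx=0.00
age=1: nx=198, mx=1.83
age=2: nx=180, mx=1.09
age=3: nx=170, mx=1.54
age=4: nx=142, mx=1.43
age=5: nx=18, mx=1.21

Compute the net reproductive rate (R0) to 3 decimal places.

5.226

lx = nx/n0 = nx/200: 1, 0.99, 0.9, 0.85, 0.71, 0.09
lx·mx by age: 0, 1.8117, 0.981, 1.309, 1.0153, 0.1089
R0 = Σ lx·mx = 5.2259 → 5.226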